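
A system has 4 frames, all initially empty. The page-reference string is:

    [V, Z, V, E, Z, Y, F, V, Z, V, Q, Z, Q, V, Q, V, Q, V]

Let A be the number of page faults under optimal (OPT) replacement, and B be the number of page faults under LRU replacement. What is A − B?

Under OPT: F F . F . F F . . . F . . . . . . . → 6 faults.
Under LRU: F F . F . F F F . . F . . . . . . . → 7 faults.
A − B = 6 − 7 = -1.

-1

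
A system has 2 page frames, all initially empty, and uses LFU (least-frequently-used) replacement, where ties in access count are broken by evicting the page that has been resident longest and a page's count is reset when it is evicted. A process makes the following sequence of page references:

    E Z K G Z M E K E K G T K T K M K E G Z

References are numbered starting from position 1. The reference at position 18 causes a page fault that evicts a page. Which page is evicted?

pos 1: E -> miss, frames {E}
pos 2: Z -> miss, frames {E,Z}
pos 3: K -> miss, evict E, frames {Z,K}
pos 4: G -> miss, evict Z, frames {K,G}
pos 5: Z -> miss, evict K, frames {G,Z}
pos 6: M -> miss, evict G, frames {Z,M}
pos 7: E -> miss, evict Z, frames {M,E}
pos 8: K -> miss, evict M, frames {E,K}
pos 9: E -> hit
pos 10: K -> hit
pos 11: G -> miss, evict E, frames {K,G}
pos 12: T -> miss, evict G, frames {K,T}
pos 13: K -> hit
pos 14: T -> hit
pos 15: K -> hit
pos 16: M -> miss, evict T, frames {K,M}
pos 17: K -> hit
pos 18: E -> miss, evict M, frames {K,E}
At position 18, page M is evicted.

M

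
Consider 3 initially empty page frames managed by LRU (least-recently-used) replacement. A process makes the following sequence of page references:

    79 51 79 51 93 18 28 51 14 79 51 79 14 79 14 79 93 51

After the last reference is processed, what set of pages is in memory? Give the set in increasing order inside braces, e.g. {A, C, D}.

79 -> miss, frames {79}
51 -> miss, frames {79,51}
79 -> hit
51 -> hit
93 -> miss, frames {79,51,93}
18 -> miss, evict 79, frames {51,93,18}
28 -> miss, evict 51, frames {93,18,28}
51 -> miss, evict 93, frames {18,28,51}
14 -> miss, evict 18, frames {28,51,14}
79 -> miss, evict 28, frames {51,14,79}
51 -> hit
79 -> hit
14 -> hit
79 -> hit
14 -> hit
79 -> hit
93 -> miss, evict 51, frames {14,79,93}
51 -> miss, evict 14, frames {79,93,51}

{51, 79, 93}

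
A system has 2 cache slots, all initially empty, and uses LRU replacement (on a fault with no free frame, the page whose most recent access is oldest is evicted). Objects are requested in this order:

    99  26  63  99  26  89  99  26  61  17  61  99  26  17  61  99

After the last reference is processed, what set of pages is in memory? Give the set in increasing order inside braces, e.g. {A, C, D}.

{61, 99}

99 → fault, frames {99}
26 → fault, frames {99,26}
63 → fault, evict 99, frames {26,63}
99 → fault, evict 26, frames {63,99}
26 → fault, evict 63, frames {99,26}
89 → fault, evict 99, frames {26,89}
99 → fault, evict 26, frames {89,99}
26 → fault, evict 89, frames {99,26}
61 → fault, evict 99, frames {26,61}
17 → fault, evict 26, frames {61,17}
61 → hit
99 → fault, evict 17, frames {61,99}
26 → fault, evict 61, frames {99,26}
17 → fault, evict 99, frames {26,17}
61 → fault, evict 26, frames {17,61}
99 → fault, evict 17, frames {61,99}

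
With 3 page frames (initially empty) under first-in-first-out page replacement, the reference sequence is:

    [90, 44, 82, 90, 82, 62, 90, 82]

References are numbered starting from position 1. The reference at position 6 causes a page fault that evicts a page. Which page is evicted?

90

pos 1: 90 → miss, frames [90]
pos 2: 44 → miss, frames [90, 44]
pos 3: 82 → miss, frames [90, 44, 82]
pos 4: 90 → hit
pos 5: 82 → hit
pos 6: 62 → miss, evict 90, frames [44, 82, 62]
At position 6, page 90 is evicted.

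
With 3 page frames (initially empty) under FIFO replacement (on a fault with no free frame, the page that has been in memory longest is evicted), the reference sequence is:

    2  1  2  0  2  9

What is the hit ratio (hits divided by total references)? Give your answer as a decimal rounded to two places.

2 -> miss, frames [2]
1 -> miss, frames [2, 1]
2 -> hit
0 -> miss, frames [2, 1, 0]
2 -> hit
9 -> miss, evict 2, frames [1, 0, 9]
Hits: 2 of 6 references → 2/6 = 0.3333.

0.33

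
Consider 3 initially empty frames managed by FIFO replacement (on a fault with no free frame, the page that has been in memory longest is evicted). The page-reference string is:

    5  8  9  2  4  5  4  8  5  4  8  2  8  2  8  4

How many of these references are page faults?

9

5: miss, frames {5}
8: miss, frames {5,8}
9: miss, frames {5,8,9}
2: miss, evict 5, frames {8,9,2}
4: miss, evict 8, frames {9,2,4}
5: miss, evict 9, frames {2,4,5}
4: hit
8: miss, evict 2, frames {4,5,8}
5: hit
4: hit
8: hit
2: miss, evict 4, frames {5,8,2}
8: hit
2: hit
8: hit
4: miss, evict 5, frames {8,2,4}
Page faults: 9.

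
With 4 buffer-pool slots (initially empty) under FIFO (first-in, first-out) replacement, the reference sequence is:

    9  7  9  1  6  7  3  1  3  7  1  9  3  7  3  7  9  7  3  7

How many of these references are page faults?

9 -> miss, frames (9)
7 -> miss, frames (9 7)
9 -> hit
1 -> miss, frames (9 7 1)
6 -> miss, frames (9 7 1 6)
7 -> hit
3 -> miss, evict 9, frames (7 1 6 3)
1 -> hit
3 -> hit
7 -> hit
1 -> hit
9 -> miss, evict 7, frames (1 6 3 9)
3 -> hit
7 -> miss, evict 1, frames (6 3 9 7)
3 -> hit
7 -> hit
9 -> hit
7 -> hit
3 -> hit
7 -> hit
Page faults: 7.

7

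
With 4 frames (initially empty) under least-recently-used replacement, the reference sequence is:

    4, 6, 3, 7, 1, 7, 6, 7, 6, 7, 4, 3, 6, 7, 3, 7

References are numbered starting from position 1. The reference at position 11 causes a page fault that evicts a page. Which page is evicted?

3

pos 1: 4 -> miss, frames [4]
pos 2: 6 -> miss, frames [4, 6]
pos 3: 3 -> miss, frames [4, 6, 3]
pos 4: 7 -> miss, frames [4, 6, 3, 7]
pos 5: 1 -> miss, evict 4, frames [6, 3, 7, 1]
pos 6: 7 -> hit
pos 7: 6 -> hit
pos 8: 7 -> hit
pos 9: 6 -> hit
pos 10: 7 -> hit
pos 11: 4 -> miss, evict 3, frames [1, 6, 7, 4]
At position 11, page 3 is evicted.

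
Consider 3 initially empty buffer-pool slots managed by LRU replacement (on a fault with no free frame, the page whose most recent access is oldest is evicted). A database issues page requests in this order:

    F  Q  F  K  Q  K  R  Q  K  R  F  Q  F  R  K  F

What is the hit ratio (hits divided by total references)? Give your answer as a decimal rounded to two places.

F → miss, frames {F}
Q → miss, frames {F,Q}
F → hit
K → miss, frames {Q,F,K}
Q → hit
K → hit
R → miss, evict F, frames {Q,K,R}
Q → hit
K → hit
R → hit
F → miss, evict Q, frames {K,R,F}
Q → miss, evict K, frames {R,F,Q}
F → hit
R → hit
K → miss, evict Q, frames {F,R,K}
F → hit
Hits: 9 of 16 references → 9/16 = 0.5625.

0.56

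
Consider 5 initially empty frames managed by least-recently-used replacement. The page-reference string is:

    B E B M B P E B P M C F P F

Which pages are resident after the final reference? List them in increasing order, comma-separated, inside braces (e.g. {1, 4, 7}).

{B, C, F, M, P}

B -> miss, frames {B}
E -> miss, frames {B,E}
B -> hit
M -> miss, frames {E,B,M}
B -> hit
P -> miss, frames {E,M,B,P}
E -> hit
B -> hit
P -> hit
M -> hit
C -> miss, frames {E,B,P,M,C}
F -> miss, evict E, frames {B,P,M,C,F}
P -> hit
F -> hit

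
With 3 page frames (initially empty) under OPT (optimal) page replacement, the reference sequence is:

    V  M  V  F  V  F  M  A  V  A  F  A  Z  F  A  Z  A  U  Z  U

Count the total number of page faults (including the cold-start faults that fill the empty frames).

V -> fault, frames (V)
M -> fault, frames (V M)
V -> hit
F -> fault, frames (V M F)
V -> hit
F -> hit
M -> hit
A -> fault, evict M, frames (V F A)
V -> hit
A -> hit
F -> hit
A -> hit
Z -> fault, evict V, frames (F A Z)
F -> hit
A -> hit
Z -> hit
A -> hit
U -> fault, evict A, frames (F Z U)
Z -> hit
U -> hit
Page faults: 6.

6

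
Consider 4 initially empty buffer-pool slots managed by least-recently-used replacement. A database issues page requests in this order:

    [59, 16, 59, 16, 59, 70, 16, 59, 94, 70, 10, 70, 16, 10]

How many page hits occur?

59: miss, frames [59]
16: miss, frames [59, 16]
59: hit
16: hit
59: hit
70: miss, frames [16, 59, 70]
16: hit
59: hit
94: miss, frames [70, 16, 59, 94]
70: hit
10: miss, evict 16, frames [59, 94, 70, 10]
70: hit
16: miss, evict 59, frames [94, 10, 70, 16]
10: hit
Hits: 8.

8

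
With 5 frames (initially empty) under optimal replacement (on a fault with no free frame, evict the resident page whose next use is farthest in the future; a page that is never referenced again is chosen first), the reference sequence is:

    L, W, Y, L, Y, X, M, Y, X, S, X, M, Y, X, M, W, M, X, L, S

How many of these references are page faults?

7

L -> miss, frames (L)
W -> miss, frames (L W)
Y -> miss, frames (L W Y)
L -> hit
Y -> hit
X -> miss, frames (L W Y X)
M -> miss, frames (L W Y X M)
Y -> hit
X -> hit
S -> miss, evict L, frames (W Y X M S)
X -> hit
M -> hit
Y -> hit
X -> hit
M -> hit
W -> hit
M -> hit
X -> hit
L -> miss, evict M, frames (W Y X S L)
S -> hit
Page faults: 7.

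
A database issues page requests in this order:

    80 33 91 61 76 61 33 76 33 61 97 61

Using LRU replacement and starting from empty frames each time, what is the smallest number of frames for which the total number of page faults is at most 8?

3

f=1: 12 faults
f=2: 9 faults
f=3: 7 faults
f=4: 6 faults
f=5: 6 faults
f=6: 6 faults
Smallest f with faults ≤ 8 is 3.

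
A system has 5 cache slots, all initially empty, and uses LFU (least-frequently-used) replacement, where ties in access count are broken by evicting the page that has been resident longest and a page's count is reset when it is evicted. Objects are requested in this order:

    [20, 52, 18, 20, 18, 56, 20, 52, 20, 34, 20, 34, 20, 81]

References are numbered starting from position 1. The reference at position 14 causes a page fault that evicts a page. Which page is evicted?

56

pos 1: 20 → miss, frames {20}
pos 2: 52 → miss, frames {20,52}
pos 3: 18 → miss, frames {20,52,18}
pos 4: 20 → hit
pos 5: 18 → hit
pos 6: 56 → miss, frames {20,52,18,56}
pos 7: 20 → hit
pos 8: 52 → hit
pos 9: 20 → hit
pos 10: 34 → miss, frames {20,52,18,56,34}
pos 11: 20 → hit
pos 12: 34 → hit
pos 13: 20 → hit
pos 14: 81 → miss, evict 56, frames {20,52,18,34,81}
At position 14, page 56 is evicted.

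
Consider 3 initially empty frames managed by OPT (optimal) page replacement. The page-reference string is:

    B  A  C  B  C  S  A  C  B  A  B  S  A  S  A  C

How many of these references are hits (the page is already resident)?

10

B -> miss, frames (B)
A -> miss, frames (B A)
C -> miss, frames (B A C)
B -> hit
C -> hit
S -> miss, evict B, frames (A C S)
A -> hit
C -> hit
B -> miss, evict C, frames (A S B)
A -> hit
B -> hit
S -> hit
A -> hit
S -> hit
A -> hit
C -> miss, evict B, frames (A S C)
Hits: 10.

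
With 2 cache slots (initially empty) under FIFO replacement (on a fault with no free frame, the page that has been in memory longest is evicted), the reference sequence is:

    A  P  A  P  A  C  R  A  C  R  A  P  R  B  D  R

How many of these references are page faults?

A -> miss, frames {A}
P -> miss, frames {A,P}
A -> hit
P -> hit
A -> hit
C -> miss, evict A, frames {P,C}
R -> miss, evict P, frames {C,R}
A -> miss, evict C, frames {R,A}
C -> miss, evict R, frames {A,C}
R -> miss, evict A, frames {C,R}
A -> miss, evict C, frames {R,A}
P -> miss, evict R, frames {A,P}
R -> miss, evict A, frames {P,R}
B -> miss, evict P, frames {R,B}
D -> miss, evict R, frames {B,D}
R -> miss, evict B, frames {D,R}
Page faults: 13.

13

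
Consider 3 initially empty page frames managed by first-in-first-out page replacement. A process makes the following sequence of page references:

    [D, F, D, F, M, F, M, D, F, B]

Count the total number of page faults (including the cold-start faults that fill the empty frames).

D → miss, frames [D]
F → miss, frames [D, F]
D → hit
F → hit
M → miss, frames [D, F, M]
F → hit
M → hit
D → hit
F → hit
B → miss, evict D, frames [F, M, B]
Page faults: 4.

4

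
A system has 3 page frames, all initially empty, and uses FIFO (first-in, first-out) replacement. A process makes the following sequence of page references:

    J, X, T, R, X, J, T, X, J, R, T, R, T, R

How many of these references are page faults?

J -> fault, frames [J]
X -> fault, frames [J, X]
T -> fault, frames [J, X, T]
R -> fault, evict J, frames [X, T, R]
X -> hit
J -> fault, evict X, frames [T, R, J]
T -> hit
X -> fault, evict T, frames [R, J, X]
J -> hit
R -> hit
T -> fault, evict R, frames [J, X, T]
R -> fault, evict J, frames [X, T, R]
T -> hit
R -> hit
Page faults: 8.

8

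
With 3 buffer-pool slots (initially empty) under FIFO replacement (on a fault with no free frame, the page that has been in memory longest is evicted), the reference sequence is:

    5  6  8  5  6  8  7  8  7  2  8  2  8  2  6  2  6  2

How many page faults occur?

5 → miss, frames (5)
6 → miss, frames (5 6)
8 → miss, frames (5 6 8)
5 → hit
6 → hit
8 → hit
7 → miss, evict 5, frames (6 8 7)
8 → hit
7 → hit
2 → miss, evict 6, frames (8 7 2)
8 → hit
2 → hit
8 → hit
2 → hit
6 → miss, evict 8, frames (7 2 6)
2 → hit
6 → hit
2 → hit
Page faults: 6.

6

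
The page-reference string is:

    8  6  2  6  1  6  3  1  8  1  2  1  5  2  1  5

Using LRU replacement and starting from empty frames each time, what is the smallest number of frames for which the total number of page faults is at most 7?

f=1: 16 faults
f=2: 12 faults
f=3: 8 faults
f=4: 8 faults
f=5: 6 faults
f=6: 6 faults
Smallest f with faults ≤ 7 is 5.

5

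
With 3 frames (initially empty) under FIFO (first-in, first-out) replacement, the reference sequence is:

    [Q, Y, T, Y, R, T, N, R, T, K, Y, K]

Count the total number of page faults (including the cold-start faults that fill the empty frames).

Q -> fault, frames [Q]
Y -> fault, frames [Q, Y]
T -> fault, frames [Q, Y, T]
Y -> hit
R -> fault, evict Q, frames [Y, T, R]
T -> hit
N -> fault, evict Y, frames [T, R, N]
R -> hit
T -> hit
K -> fault, evict T, frames [R, N, K]
Y -> fault, evict R, frames [N, K, Y]
K -> hit
Page faults: 7.

7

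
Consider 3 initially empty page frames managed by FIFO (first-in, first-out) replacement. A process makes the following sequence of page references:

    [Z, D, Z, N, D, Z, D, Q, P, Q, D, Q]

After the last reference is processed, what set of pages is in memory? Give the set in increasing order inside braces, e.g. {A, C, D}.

{D, P, Q}

Z -> miss, frames {Z}
D -> miss, frames {Z,D}
Z -> hit
N -> miss, frames {Z,D,N}
D -> hit
Z -> hit
D -> hit
Q -> miss, evict Z, frames {D,N,Q}
P -> miss, evict D, frames {N,Q,P}
Q -> hit
D -> miss, evict N, frames {Q,P,D}
Q -> hit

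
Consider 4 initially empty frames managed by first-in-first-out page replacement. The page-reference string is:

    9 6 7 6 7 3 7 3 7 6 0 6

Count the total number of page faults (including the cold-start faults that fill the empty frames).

5

9 → fault, frames [9]
6 → fault, frames [9, 6]
7 → fault, frames [9, 6, 7]
6 → hit
7 → hit
3 → fault, frames [9, 6, 7, 3]
7 → hit
3 → hit
7 → hit
6 → hit
0 → fault, evict 9, frames [6, 7, 3, 0]
6 → hit
Page faults: 5.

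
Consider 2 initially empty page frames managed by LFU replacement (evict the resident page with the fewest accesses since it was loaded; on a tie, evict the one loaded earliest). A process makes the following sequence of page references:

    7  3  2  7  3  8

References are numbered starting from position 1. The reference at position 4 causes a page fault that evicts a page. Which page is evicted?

3

pos 1: 7 -> fault, frames {7}
pos 2: 3 -> fault, frames {7,3}
pos 3: 2 -> fault, evict 7, frames {3,2}
pos 4: 7 -> fault, evict 3, frames {2,7}
At position 4, page 3 is evicted.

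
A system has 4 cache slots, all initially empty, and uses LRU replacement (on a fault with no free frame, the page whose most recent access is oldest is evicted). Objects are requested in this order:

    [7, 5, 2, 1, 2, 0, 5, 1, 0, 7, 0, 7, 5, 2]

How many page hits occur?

7

7: fault, frames {7}
5: fault, frames {7,5}
2: fault, frames {7,5,2}
1: fault, frames {7,5,2,1}
2: hit
0: fault, evict 7, frames {5,1,2,0}
5: hit
1: hit
0: hit
7: fault, evict 2, frames {5,1,0,7}
0: hit
7: hit
5: hit
2: fault, evict 1, frames {0,7,5,2}
Hits: 7.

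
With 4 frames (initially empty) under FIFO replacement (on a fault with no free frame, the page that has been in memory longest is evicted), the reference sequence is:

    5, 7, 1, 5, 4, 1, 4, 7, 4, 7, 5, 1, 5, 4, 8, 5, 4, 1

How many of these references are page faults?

5 -> fault, frames {5}
7 -> fault, frames {5,7}
1 -> fault, frames {5,7,1}
5 -> hit
4 -> fault, frames {5,7,1,4}
1 -> hit
4 -> hit
7 -> hit
4 -> hit
7 -> hit
5 -> hit
1 -> hit
5 -> hit
4 -> hit
8 -> fault, evict 5, frames {7,1,4,8}
5 -> fault, evict 7, frames {1,4,8,5}
4 -> hit
1 -> hit
Page faults: 6.

6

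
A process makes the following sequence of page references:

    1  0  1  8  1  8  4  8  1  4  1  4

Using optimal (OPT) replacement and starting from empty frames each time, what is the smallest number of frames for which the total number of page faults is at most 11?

f=1: 12 faults
f=2: 5 faults
f=3: 4 faults
f=4: 4 faults
Smallest f with faults ≤ 11 is 2.

2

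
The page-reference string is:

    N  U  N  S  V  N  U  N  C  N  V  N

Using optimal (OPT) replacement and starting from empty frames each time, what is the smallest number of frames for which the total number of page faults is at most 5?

f=1: 12 faults
f=2: 7 faults
f=3: 5 faults
f=4: 5 faults
f=5: 5 faults
Smallest f with faults ≤ 5 is 3.

3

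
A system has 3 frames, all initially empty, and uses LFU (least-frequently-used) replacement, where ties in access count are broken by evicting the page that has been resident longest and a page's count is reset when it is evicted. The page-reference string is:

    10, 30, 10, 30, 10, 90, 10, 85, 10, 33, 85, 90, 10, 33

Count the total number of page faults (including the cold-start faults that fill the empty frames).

8

10 -> fault, frames [10]
30 -> fault, frames [10, 30]
10 -> hit
30 -> hit
10 -> hit
90 -> fault, frames [10, 30, 90]
10 -> hit
85 -> fault, evict 90, frames [10, 30, 85]
10 -> hit
33 -> fault, evict 85, frames [10, 30, 33]
85 -> fault, evict 33, frames [10, 30, 85]
90 -> fault, evict 85, frames [10, 30, 90]
10 -> hit
33 -> fault, evict 90, frames [10, 30, 33]
Page faults: 8.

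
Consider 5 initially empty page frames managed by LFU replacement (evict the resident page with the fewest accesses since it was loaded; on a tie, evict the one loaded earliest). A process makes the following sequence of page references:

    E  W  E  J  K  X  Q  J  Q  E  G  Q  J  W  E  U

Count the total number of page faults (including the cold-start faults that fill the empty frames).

9

E -> miss, frames [E]
W -> miss, frames [E, W]
E -> hit
J -> miss, frames [E, W, J]
K -> miss, frames [E, W, J, K]
X -> miss, frames [E, W, J, K, X]
Q -> miss, evict W, frames [E, J, K, X, Q]
J -> hit
Q -> hit
E -> hit
G -> miss, evict K, frames [E, J, X, Q, G]
Q -> hit
J -> hit
W -> miss, evict X, frames [E, J, Q, G, W]
E -> hit
U -> miss, evict G, frames [E, J, Q, W, U]
Page faults: 9.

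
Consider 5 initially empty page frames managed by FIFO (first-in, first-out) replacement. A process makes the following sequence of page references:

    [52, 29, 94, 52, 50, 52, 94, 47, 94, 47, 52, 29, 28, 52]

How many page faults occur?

52 -> miss, frames {52}
29 -> miss, frames {52,29}
94 -> miss, frames {52,29,94}
52 -> hit
50 -> miss, frames {52,29,94,50}
52 -> hit
94 -> hit
47 -> miss, frames {52,29,94,50,47}
94 -> hit
47 -> hit
52 -> hit
29 -> hit
28 -> miss, evict 52, frames {29,94,50,47,28}
52 -> miss, evict 29, frames {94,50,47,28,52}
Page faults: 7.

7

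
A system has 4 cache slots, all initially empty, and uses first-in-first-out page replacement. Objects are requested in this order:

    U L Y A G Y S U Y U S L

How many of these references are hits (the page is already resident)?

U → miss, frames (U)
L → miss, frames (U L)
Y → miss, frames (U L Y)
A → miss, frames (U L Y A)
G → miss, evict U, frames (L Y A G)
Y → hit
S → miss, evict L, frames (Y A G S)
U → miss, evict Y, frames (A G S U)
Y → miss, evict A, frames (G S U Y)
U → hit
S → hit
L → miss, evict G, frames (S U Y L)
Hits: 3.

3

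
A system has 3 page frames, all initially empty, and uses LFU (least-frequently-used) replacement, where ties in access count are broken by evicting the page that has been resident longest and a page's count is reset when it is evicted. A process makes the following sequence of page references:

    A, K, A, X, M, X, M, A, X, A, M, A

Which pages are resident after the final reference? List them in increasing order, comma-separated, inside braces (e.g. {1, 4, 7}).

{A, M, X}

A → miss, frames [A]
K → miss, frames [A, K]
A → hit
X → miss, frames [A, K, X]
M → miss, evict K, frames [A, X, M]
X → hit
M → hit
A → hit
X → hit
A → hit
M → hit
A → hit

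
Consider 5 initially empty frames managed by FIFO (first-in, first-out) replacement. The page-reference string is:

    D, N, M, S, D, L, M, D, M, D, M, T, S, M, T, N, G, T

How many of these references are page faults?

7

D -> fault, frames (D)
N -> fault, frames (D N)
M -> fault, frames (D N M)
S -> fault, frames (D N M S)
D -> hit
L -> fault, frames (D N M S L)
M -> hit
D -> hit
M -> hit
D -> hit
M -> hit
T -> fault, evict D, frames (N M S L T)
S -> hit
M -> hit
T -> hit
N -> hit
G -> fault, evict N, frames (M S L T G)
T -> hit
Page faults: 7.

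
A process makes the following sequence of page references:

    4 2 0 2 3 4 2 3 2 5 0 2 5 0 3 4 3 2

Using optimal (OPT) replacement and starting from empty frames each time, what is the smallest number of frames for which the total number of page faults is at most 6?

f=1: 18 faults
f=2: 12 faults
f=3: 8 faults
f=4: 6 faults
f=5: 5 faults
Smallest f with faults ≤ 6 is 4.

4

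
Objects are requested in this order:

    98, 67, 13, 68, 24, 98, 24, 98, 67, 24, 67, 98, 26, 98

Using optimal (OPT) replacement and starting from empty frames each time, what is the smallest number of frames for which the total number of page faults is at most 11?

f=1: 14 faults
f=2: 8 faults
f=3: 6 faults
f=4: 6 faults
f=5: 6 faults
f=6: 6 faults
Smallest f with faults ≤ 11 is 2.

2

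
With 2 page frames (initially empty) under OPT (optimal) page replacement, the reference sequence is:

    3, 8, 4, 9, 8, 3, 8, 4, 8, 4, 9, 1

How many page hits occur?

3 -> fault, frames (3)
8 -> fault, frames (3 8)
4 -> fault, evict 3, frames (8 4)
9 -> fault, evict 4, frames (8 9)
8 -> hit
3 -> fault, evict 9, frames (8 3)
8 -> hit
4 -> fault, evict 3, frames (8 4)
8 -> hit
4 -> hit
9 -> fault, evict 4, frames (8 9)
1 -> fault, evict 9, frames (8 1)
Hits: 4.

4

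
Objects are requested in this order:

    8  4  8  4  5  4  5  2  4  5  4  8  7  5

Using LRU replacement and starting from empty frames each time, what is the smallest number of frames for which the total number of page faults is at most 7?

3

f=1: 14 faults
f=2: 9 faults
f=3: 7 faults
f=4: 5 faults
f=5: 5 faults
Smallest f with faults ≤ 7 is 3.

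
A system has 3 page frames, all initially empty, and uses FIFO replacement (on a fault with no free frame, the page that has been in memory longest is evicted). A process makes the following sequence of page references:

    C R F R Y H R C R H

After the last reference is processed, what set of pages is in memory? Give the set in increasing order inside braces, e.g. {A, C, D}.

C: miss, frames (C)
R: miss, frames (C R)
F: miss, frames (C R F)
R: hit
Y: miss, evict C, frames (R F Y)
H: miss, evict R, frames (F Y H)
R: miss, evict F, frames (Y H R)
C: miss, evict Y, frames (H R C)
R: hit
H: hit

{C, H, R}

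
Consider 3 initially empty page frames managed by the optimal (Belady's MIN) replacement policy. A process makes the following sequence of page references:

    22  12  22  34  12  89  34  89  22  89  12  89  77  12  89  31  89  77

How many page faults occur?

7

22 -> miss, frames [22]
12 -> miss, frames [22, 12]
22 -> hit
34 -> miss, frames [22, 12, 34]
12 -> hit
89 -> miss, evict 12, frames [22, 34, 89]
34 -> hit
89 -> hit
22 -> hit
89 -> hit
12 -> miss, evict 34, frames [22, 89, 12]
89 -> hit
77 -> miss, evict 22, frames [89, 12, 77]
12 -> hit
89 -> hit
31 -> miss, evict 12, frames [89, 77, 31]
89 -> hit
77 -> hit
Page faults: 7.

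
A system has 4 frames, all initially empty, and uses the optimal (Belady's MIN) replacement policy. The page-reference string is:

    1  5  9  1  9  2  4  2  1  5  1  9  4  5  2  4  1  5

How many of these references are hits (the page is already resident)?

1 → miss, frames (1)
5 → miss, frames (1 5)
9 → miss, frames (1 5 9)
1 → hit
9 → hit
2 → miss, frames (1 5 9 2)
4 → miss, evict 9, frames (1 5 2 4)
2 → hit
1 → hit
5 → hit
1 → hit
9 → miss, evict 1, frames (5 2 4 9)
4 → hit
5 → hit
2 → hit
4 → hit
1 → miss, evict 9, frames (5 2 4 1)
5 → hit
Hits: 11.

11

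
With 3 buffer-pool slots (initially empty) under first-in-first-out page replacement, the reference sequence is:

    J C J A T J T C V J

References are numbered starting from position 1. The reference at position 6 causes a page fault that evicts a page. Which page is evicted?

C

pos 1: J → fault, frames (J)
pos 2: C → fault, frames (J C)
pos 3: J → hit
pos 4: A → fault, frames (J C A)
pos 5: T → fault, evict J, frames (C A T)
pos 6: J → fault, evict C, frames (A T J)
At position 6, page C is evicted.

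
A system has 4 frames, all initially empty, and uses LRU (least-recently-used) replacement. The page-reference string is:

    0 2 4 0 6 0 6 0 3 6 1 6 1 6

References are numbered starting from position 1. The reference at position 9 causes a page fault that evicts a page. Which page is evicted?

pos 1: 0 -> miss, frames {0}
pos 2: 2 -> miss, frames {0,2}
pos 3: 4 -> miss, frames {0,2,4}
pos 4: 0 -> hit
pos 5: 6 -> miss, frames {2,4,0,6}
pos 6: 0 -> hit
pos 7: 6 -> hit
pos 8: 0 -> hit
pos 9: 3 -> miss, evict 2, frames {4,6,0,3}
At position 9, page 2 is evicted.

2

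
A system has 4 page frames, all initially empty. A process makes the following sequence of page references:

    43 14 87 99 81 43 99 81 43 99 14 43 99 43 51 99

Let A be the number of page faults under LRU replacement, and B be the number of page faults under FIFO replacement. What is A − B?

-1

Under LRU: F F F F F F . . . . F . . . F . → 8 faults.
Under FIFO: F F F F F F . . . . F . . . F F → 9 faults.
A − B = 8 − 9 = -1.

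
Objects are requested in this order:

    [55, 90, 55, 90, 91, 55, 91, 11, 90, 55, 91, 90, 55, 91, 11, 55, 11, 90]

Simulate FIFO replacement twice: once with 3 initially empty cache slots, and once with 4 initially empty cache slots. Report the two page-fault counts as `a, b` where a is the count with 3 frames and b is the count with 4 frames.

3 frames: F F . . F . . F . F . F . F F F . F → 10 faults.
4 frames: F F . . F . . F . . . . . . . . . . → 4 faults.
4 < 10: adding a frame reduced faults, as is typical.

10, 4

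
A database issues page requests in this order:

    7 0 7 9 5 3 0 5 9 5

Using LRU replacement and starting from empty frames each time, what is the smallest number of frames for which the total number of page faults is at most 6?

4

f=1: 10 faults
f=2: 8 faults
f=3: 7 faults
f=4: 6 faults
f=5: 5 faults
Smallest f with faults ≤ 6 is 4.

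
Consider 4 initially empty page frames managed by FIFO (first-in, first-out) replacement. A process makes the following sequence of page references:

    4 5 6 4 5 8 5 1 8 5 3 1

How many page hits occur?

4 → fault, frames [4]
5 → fault, frames [4, 5]
6 → fault, frames [4, 5, 6]
4 → hit
5 → hit
8 → fault, frames [4, 5, 6, 8]
5 → hit
1 → fault, evict 4, frames [5, 6, 8, 1]
8 → hit
5 → hit
3 → fault, evict 5, frames [6, 8, 1, 3]
1 → hit
Hits: 6.

6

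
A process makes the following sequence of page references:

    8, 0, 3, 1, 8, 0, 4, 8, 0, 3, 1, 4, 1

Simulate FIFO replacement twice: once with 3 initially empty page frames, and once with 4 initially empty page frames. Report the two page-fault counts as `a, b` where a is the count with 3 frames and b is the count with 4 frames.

3 frames: F F F F F F F . . F F . . → 9 faults.
4 frames: F F F F . . F F F F F F . → 10 faults.
10 > 9: adding a frame increased faults — Belady's anomaly.

9, 10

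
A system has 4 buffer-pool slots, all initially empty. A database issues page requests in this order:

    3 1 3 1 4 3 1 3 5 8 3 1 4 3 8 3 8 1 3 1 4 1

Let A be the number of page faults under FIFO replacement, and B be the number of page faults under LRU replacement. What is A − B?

2

Under FIFO: F F . . F . . . F F F F F . . . . . . . . . → 8 faults.
Under LRU: F F . . F . . . F F . . F . . . . . . . . . → 6 faults.
A − B = 8 − 6 = 2.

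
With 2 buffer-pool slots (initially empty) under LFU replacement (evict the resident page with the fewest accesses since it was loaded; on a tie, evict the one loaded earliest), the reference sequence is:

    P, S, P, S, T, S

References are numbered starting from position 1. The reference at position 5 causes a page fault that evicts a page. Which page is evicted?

P

pos 1: P: miss, frames {P}
pos 2: S: miss, frames {P,S}
pos 3: P: hit
pos 4: S: hit
pos 5: T: miss, evict P, frames {S,T}
At position 5, page P is evicted.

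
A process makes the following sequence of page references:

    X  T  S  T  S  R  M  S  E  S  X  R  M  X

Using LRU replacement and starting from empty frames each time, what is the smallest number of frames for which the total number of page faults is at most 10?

f=1: 14 faults
f=2: 11 faults
f=3: 9 faults
f=4: 9 faults
f=5: 7 faults
f=6: 6 faults
Smallest f with faults ≤ 10 is 3.

3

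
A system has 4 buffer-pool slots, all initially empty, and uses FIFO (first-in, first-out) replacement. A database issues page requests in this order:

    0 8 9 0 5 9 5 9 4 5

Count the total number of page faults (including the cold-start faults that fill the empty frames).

0 → fault, frames (0)
8 → fault, frames (0 8)
9 → fault, frames (0 8 9)
0 → hit
5 → fault, frames (0 8 9 5)
9 → hit
5 → hit
9 → hit
4 → fault, evict 0, frames (8 9 5 4)
5 → hit
Page faults: 5.

5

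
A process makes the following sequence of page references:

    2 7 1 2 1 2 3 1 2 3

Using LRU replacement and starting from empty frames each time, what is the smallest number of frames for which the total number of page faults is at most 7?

f=1: 10 faults
f=2: 8 faults
f=3: 4 faults
f=4: 4 faults
Smallest f with faults ≤ 7 is 3.

3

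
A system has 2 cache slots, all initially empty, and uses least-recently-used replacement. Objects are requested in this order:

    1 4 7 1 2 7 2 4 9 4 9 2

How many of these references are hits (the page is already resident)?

1 → fault, frames (1)
4 → fault, frames (1 4)
7 → fault, evict 1, frames (4 7)
1 → fault, evict 4, frames (7 1)
2 → fault, evict 7, frames (1 2)
7 → fault, evict 1, frames (2 7)
2 → hit
4 → fault, evict 7, frames (2 4)
9 → fault, evict 2, frames (4 9)
4 → hit
9 → hit
2 → fault, evict 4, frames (9 2)
Hits: 3.

3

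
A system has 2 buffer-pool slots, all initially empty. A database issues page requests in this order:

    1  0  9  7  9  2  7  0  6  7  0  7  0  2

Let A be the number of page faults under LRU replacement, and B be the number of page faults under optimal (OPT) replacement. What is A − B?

Under LRU: F F F F . F F F F F F . . F → 11 faults.
Under OPT: F F F F . F . F F . F . . F → 9 faults.
A − B = 11 − 9 = 2.

2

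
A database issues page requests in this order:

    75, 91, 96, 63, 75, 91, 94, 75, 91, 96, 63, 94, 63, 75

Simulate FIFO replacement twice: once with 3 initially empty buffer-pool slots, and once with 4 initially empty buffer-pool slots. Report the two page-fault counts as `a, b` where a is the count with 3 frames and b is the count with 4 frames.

10, 11

3 frames: F F F F F F F . . F F . . F → 10 faults.
4 frames: F F F F . . F F F F F F . F → 11 faults.
11 > 10: adding a frame increased faults — Belady's anomaly.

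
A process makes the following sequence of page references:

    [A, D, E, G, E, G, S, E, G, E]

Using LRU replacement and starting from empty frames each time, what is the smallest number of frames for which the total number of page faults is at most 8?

f=1: 10 faults
f=2: 7 faults
f=3: 5 faults
f=4: 5 faults
f=5: 5 faults
Smallest f with faults ≤ 8 is 2.

2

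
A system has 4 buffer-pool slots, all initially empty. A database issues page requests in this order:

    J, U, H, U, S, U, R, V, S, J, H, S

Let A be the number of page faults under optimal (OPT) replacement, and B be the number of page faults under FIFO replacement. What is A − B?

Under OPT: F F F . F . F F . . . . → 6 faults.
Under FIFO: F F F . F . F F . F F F → 9 faults.
A − B = 6 − 9 = -3.

-3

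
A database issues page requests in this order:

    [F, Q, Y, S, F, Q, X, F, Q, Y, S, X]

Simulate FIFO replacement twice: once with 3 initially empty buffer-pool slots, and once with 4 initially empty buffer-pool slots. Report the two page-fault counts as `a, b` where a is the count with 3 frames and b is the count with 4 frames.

9, 10

3 frames: F F F F F F F . . F F . → 9 faults.
4 frames: F F F F . . F F F F F F → 10 faults.
10 > 9: adding a frame increased faults — Belady's anomaly.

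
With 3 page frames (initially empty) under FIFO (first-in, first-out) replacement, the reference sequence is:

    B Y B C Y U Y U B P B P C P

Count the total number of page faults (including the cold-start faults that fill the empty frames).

B -> miss, frames {B}
Y -> miss, frames {B,Y}
B -> hit
C -> miss, frames {B,Y,C}
Y -> hit
U -> miss, evict B, frames {Y,C,U}
Y -> hit
U -> hit
B -> miss, evict Y, frames {C,U,B}
P -> miss, evict C, frames {U,B,P}
B -> hit
P -> hit
C -> miss, evict U, frames {B,P,C}
P -> hit
Page faults: 7.

7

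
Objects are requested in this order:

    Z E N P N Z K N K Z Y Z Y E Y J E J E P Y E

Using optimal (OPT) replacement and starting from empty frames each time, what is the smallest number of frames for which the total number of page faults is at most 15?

2

f=1: 22 faults
f=2: 12 faults
f=3: 9 faults
f=4: 8 faults
f=5: 7 faults
f=6: 7 faults
f=7: 7 faults
Smallest f with faults ≤ 15 is 2.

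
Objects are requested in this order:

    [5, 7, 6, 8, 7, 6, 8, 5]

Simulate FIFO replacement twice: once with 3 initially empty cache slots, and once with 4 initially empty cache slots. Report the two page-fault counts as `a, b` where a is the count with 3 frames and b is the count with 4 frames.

3 frames: F F F F . . . F → 5 faults.
4 frames: F F F F . . . . → 4 faults.
4 < 5: adding a frame reduced faults, as is typical.

5, 4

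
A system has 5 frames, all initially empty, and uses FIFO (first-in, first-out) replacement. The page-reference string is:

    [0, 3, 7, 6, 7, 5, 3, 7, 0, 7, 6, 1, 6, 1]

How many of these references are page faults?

0 → fault, frames {0}
3 → fault, frames {0,3}
7 → fault, frames {0,3,7}
6 → fault, frames {0,3,7,6}
7 → hit
5 → fault, frames {0,3,7,6,5}
3 → hit
7 → hit
0 → hit
7 → hit
6 → hit
1 → fault, evict 0, frames {3,7,6,5,1}
6 → hit
1 → hit
Page faults: 6.

6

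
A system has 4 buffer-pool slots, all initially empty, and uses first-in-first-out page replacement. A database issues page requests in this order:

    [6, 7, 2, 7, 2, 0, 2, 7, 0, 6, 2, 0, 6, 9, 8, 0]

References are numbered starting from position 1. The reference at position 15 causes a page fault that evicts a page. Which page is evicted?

pos 1: 6 → miss, frames {6}
pos 2: 7 → miss, frames {6,7}
pos 3: 2 → miss, frames {6,7,2}
pos 4: 7 → hit
pos 5: 2 → hit
pos 6: 0 → miss, frames {6,7,2,0}
pos 7: 2 → hit
pos 8: 7 → hit
pos 9: 0 → hit
pos 10: 6 → hit
pos 11: 2 → hit
pos 12: 0 → hit
pos 13: 6 → hit
pos 14: 9 → miss, evict 6, frames {7,2,0,9}
pos 15: 8 → miss, evict 7, frames {2,0,9,8}
At position 15, page 7 is evicted.

7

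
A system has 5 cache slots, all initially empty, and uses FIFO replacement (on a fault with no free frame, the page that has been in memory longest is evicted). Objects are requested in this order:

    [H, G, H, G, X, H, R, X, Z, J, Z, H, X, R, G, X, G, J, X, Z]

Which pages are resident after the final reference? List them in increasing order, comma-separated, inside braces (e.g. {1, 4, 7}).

{G, H, J, X, Z}

H → miss, frames (H)
G → miss, frames (H G)
H → hit
G → hit
X → miss, frames (H G X)
H → hit
R → miss, frames (H G X R)
X → hit
Z → miss, frames (H G X R Z)
J → miss, evict H, frames (G X R Z J)
Z → hit
H → miss, evict G, frames (X R Z J H)
X → hit
R → hit
G → miss, evict X, frames (R Z J H G)
X → miss, evict R, frames (Z J H G X)
G → hit
J → hit
X → hit
Z → hit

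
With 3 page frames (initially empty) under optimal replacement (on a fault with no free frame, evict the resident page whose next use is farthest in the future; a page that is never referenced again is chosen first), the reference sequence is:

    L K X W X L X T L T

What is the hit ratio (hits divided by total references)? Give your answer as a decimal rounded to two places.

L → miss, frames (L)
K → miss, frames (L K)
X → miss, frames (L K X)
W → miss, evict K, frames (L X W)
X → hit
L → hit
X → hit
T → miss, evict W, frames (L X T)
L → hit
T → hit
Hits: 5 of 10 references → 5/10 = 0.5000.

0.50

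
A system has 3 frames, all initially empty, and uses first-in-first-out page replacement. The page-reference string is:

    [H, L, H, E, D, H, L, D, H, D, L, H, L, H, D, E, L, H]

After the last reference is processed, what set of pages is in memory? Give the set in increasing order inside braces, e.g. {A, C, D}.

H → fault, frames (H)
L → fault, frames (H L)
H → hit
E → fault, frames (H L E)
D → fault, evict H, frames (L E D)
H → fault, evict L, frames (E D H)
L → fault, evict E, frames (D H L)
D → hit
H → hit
D → hit
L → hit
H → hit
L → hit
H → hit
D → hit
E → fault, evict D, frames (H L E)
L → hit
H → hit

{E, H, L}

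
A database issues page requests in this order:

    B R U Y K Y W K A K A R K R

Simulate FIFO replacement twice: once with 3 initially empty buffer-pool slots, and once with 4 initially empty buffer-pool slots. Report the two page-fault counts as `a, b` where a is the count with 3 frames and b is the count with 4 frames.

3 frames: F F F F F . F . F . . F F . → 9 faults.
4 frames: F F F F F . F . F . . F . . → 8 faults.
8 < 9: adding a frame reduced faults, as is typical.

9, 8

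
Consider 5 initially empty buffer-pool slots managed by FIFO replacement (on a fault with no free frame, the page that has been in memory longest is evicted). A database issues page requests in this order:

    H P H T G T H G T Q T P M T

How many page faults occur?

H -> fault, frames [H]
P -> fault, frames [H, P]
H -> hit
T -> fault, frames [H, P, T]
G -> fault, frames [H, P, T, G]
T -> hit
H -> hit
G -> hit
T -> hit
Q -> fault, frames [H, P, T, G, Q]
T -> hit
P -> hit
M -> fault, evict H, frames [P, T, G, Q, M]
T -> hit
Page faults: 6.

6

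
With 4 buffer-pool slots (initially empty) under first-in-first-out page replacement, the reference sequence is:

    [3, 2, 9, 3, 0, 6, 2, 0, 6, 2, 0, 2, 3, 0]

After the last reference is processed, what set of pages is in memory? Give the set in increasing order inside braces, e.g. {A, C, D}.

3: fault, frames (3)
2: fault, frames (3 2)
9: fault, frames (3 2 9)
3: hit
0: fault, frames (3 2 9 0)
6: fault, evict 3, frames (2 9 0 6)
2: hit
0: hit
6: hit
2: hit
0: hit
2: hit
3: fault, evict 2, frames (9 0 6 3)
0: hit

{0, 3, 6, 9}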